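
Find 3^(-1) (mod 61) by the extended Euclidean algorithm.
Extended GCD: 3(-20) + 61(1) = 1. So 3^(-1) ≡ -20 ≡ 41 (mod 61). Verify: 3 × 41 = 123 ≡ 1 (mod 61)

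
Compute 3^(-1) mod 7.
Since 7 is prime, by Fermat 3^(-1) ≡ 3^{5} ≡ 5 mod 7. Verify: 3 × 5 = 15 ≡ 1 mod 7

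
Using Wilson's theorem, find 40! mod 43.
(42)! = (40)! × (41) × (42) ≡ -1 (mod 43). So (40)! ≡ -1 × [(42)(41)]^(-1) ≡ 21 (mod 43)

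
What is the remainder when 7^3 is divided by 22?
7^{3} = 343 ≡ 13 mod 22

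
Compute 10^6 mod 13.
By repeated squaring (mod 13): 10^{1}≡10, 10^{2}≡9, 10^{4}≡3. Then 10^{6} = 10^{4+2} ≡ 3 × 9 ≡ 1 (mod 13)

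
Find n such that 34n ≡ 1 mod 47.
Since 47 is prime, by Fermat 34^(-1) ≡ 34^{45} ≡ 18 mod 47. Verify: 34 × 18 = 612 ≡ 1 mod 47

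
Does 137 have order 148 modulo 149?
ord_149(137) divides 148. For each prime q|148: 137^{74}≡148, 137^{4}≡25, none ≡ 1. So 137 has order 148 and is a primitive root mod 149.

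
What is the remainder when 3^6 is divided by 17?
By repeated squaring mod 17: 3^{1}≡3, 3^{2}≡9, 3^{4}≡13. Then 3^{6} = 3^{4+2} ≡ 13 × 9 ≡ 15 mod 17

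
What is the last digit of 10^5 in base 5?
By repeated squaring mod 5: 10^{1}≡0, 10^{2}≡0, 10^{4}≡0. Then 10^{5} = 10^{4+1} ≡ 0 × 0 ≡ 0 mod 5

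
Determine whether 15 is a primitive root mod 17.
15^{8} ≡ 1 (mod 17) and 8 < 16, so ord_17(15) = 8 ≠ 16 and 15 is not a primitive root.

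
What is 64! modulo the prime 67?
(66)! = (64)! × (65) × (66) ≡ -1 mod 67. So (64)! ≡ -1 × [(66)(65)]^(-1) ≡ 33 mod 67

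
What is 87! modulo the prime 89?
(88)! = (87)! × (88) ≡ -1 mod 89. So (87)! ≡ -1 × (88)^(-1) ≡ (-1)×(-1) = 1 mod 89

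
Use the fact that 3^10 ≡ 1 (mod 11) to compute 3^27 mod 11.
By Fermat: 3^{10} ≡ 1 (mod 11). 27 = 2×10 + 7. So 3^{27} ≡ 3^{7} ≡ 9 (mod 11)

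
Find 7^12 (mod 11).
Using Fermat: 7^{10} ≡ 1 (mod 11). 12 ≡ 2 (mod 10). So 7^{12} ≡ 7^{2} ≡ 5 (mod 11)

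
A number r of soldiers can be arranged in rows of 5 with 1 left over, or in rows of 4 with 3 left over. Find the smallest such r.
M = 5 × 4 = 20. M₁ = 4, y₁ ≡ 4 mod 5. M₂ = 5, y₂ ≡ 1 mod 4. r = 1×4×4 + 3×5×1 ≡ 11 mod 20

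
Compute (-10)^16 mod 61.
By repeated squaring (mod 61): (-10)^{1}≡51, (-10)^{2}≡39, (-10)^{4}≡57, (-10)^{8}≡16, (-10)^{16}≡12. So (-10)^{16} ≡ 12 (mod 61)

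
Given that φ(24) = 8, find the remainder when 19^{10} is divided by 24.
By Euler: 19^{8} ≡ 1 mod 24 since gcd(19, 24) = 1. 10 = 1×8 + 2. So 19^{10} ≡ 19^{2} ≡ 1 mod 24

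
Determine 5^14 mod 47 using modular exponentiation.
By repeated squaring mod 47: 5^{1}≡5, 5^{2}≡25, 5^{4}≡14, 5^{8}≡8. Then 5^{14} = 5^{8+4+2} ≡ 8 × 14 × 25 ≡ 27 mod 47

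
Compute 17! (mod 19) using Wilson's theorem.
(18)! = (17)! × (18) ≡ -1 (mod 19). So (17)! ≡ -1 × (18)^(-1) ≡ (-1)×(-1) = 1 (mod 19)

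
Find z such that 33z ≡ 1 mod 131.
Since 131 is prime, by Fermat 33^(-1) ≡ 33^{129} ≡ 4 mod 131. Verify: 33 × 4 = 132 ≡ 1 mod 131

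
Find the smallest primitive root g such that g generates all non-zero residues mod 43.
g = 3. Powers: [3, 9, 27, 38, 28, 41, 37, ...] generates all 42 non-zero residues.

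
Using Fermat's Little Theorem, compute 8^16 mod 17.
By Fermat's Little Theorem, 8^{16} ≡ 1 mod 17 since 17 is prime and gcd(8, 17) = 1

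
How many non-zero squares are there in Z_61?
For prime 61, there are (p-1)/2 = (61-1)/2 = 30 quadratic residues (excluding 0).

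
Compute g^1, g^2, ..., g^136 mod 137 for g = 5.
5^1, 5^2, ..., 5^{136} mod 137: [5, 25, 125, 77, 111, 7, 35, 38, 53, 128, 92, 49, 108, 129, 97, 74, 96, 69, 71, 81, 131, 107, 124, 72, 86, 19, 95, 64, 46, 93, 54, 133, 117, 37, 48, 103, 104, 109, 134, 122, 62, 36, 43, 78, 116, 32, 23, 115, 27, 135, 127, 87, 24, 120, 52, 123, 67, 61, 31, 18, 90, 39, 58, 16, 80, 126, 82, 136, 132, 112, 12, 60, 26, 130, 102, 99, 84, 9, 45, 88, 29, 8, 40, 63, 41, 68, 66, 56, 6, 30, 13, 65, 51, 118, 42, 73, 91, 44, 83, 4, 20, 100, 89, 34, 33, 28, 3, 15, 75, 101, 94, 59, 21, 105, 114, 22, 110, 2, 10, 50, 113, 17, 85, 14, 70, 76, 106, 119, 47, 98, 79, 121, 57, 11, 55, 1]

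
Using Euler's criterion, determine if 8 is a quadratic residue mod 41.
By Euler's criterion: 8^{20} ≡ 1 mod 41. Since this equals 1, 8 is a QR.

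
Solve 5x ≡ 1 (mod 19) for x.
Since 19 is prime, by Fermat 5^(-1) ≡ 5^{17} ≡ 4 (mod 19). Verify: 5 × 4 = 20 ≡ 1 (mod 19)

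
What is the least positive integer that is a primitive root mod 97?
g = 5. For each prime q|96: 5^{48}≡96, 5^{32}≡35, none ≡ 1, so ord_97(5) = 96 and 5 is a primitive root.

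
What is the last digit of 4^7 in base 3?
Using Fermat: 4^{2} ≡ 1 mod 3. 7 ≡ 1 mod 2. So 4^{7} ≡ 4^{1} ≡ 1 mod 3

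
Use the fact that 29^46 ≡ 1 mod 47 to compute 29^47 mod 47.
By Fermat: 29^{46} ≡ 1 mod 47. So 29^{47} = 29^{46} · 29^{1} ≡ 29^{1} ≡ 29 mod 47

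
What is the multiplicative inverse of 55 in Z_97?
Since 97 is prime, by Fermat 55^(-1) ≡ 55^{95} ≡ 30 (mod 97). Verify: 55 × 30 = 1650 ≡ 1 (mod 97)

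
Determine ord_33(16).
Powers of 16 mod 33: 16^1≡16, 16^2≡25, 16^3≡4, 16^4≡31, 16^5≡1. ord_33(16) = 5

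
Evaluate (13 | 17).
(13/17) = 13^{8} mod 17 = 1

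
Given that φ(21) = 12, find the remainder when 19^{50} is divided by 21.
By Euler: 19^{12} ≡ 1 (mod 21) since gcd(19, 21) = 1. 50 = 4×12 + 2. So 19^{50} ≡ 19^{2} ≡ 4 (mod 21)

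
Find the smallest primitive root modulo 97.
g = 5. For each prime q|96: 5^{48}≡96, 5^{32}≡35, none ≡ 1, so ord_97(5) = 96 and 5 is a primitive root.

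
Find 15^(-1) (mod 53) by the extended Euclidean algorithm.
Extended GCD: 15(-7) + 53(2) = 1. So 15^(-1) ≡ -7 ≡ 46 (mod 53). Verify: 15 × 46 = 690 ≡ 1 (mod 53)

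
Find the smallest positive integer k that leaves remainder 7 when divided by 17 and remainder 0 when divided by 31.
M = 17 × 31 = 527. M₁ = 31, y₁ ≡ 11 (mod 17). M₂ = 17, y₂ ≡ 11 (mod 31). k = 7×31×11 + 0×17×11 ≡ 279 (mod 527)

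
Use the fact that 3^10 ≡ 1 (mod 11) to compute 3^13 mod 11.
By Fermat: 3^{10} ≡ 1 (mod 11). So 3^{13} = 3^{10} · 3^{3} ≡ 3^{3} ≡ 5 (mod 11)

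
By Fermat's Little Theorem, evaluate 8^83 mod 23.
By Fermat: 8^{22} ≡ 1 mod 23. 83 = 3×22 + 17. So 8^{83} ≡ 8^{17} ≡ 13 mod 23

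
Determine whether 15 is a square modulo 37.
By Euler's criterion: 15^{18} ≡ 36 mod 37. Since this equals -1 (≡ 36), 15 is not a QR.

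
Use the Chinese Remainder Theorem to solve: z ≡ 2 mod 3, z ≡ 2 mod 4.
M = 3 × 4 = 12. M₁ = 4, y₁ ≡ 1 mod 3. M₂ = 3, y₂ ≡ 3 mod 4. z = 2×4×1 + 2×3×3 ≡ 2 mod 12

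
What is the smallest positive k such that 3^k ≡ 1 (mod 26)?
Powers of 3 mod 26: 3^1≡3, 3^2≡9, 3^3≡1. Order = 3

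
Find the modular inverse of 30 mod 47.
Since 47 is prime, by Fermat 30^(-1) ≡ 30^{45} ≡ 11 mod 47. Verify: 30 × 11 = 330 ≡ 1 mod 47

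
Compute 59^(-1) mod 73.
Since 73 is prime, by Fermat 59^(-1) ≡ 59^{71} ≡ 26 mod 73. Verify: 59 × 26 = 1534 ≡ 1 mod 73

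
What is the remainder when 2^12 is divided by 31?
By repeated squaring (mod 31): 2^{1}≡2, 2^{2}≡4, 2^{4}≡16, 2^{8}≡8. Then 2^{12} = 2^{8+4} ≡ 8 × 16 ≡ 4 (mod 31)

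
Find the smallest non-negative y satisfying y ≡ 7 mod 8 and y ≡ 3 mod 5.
M = 8 × 5 = 40. M₁ = 5, y₁ ≡ 5 mod 8. M₂ = 8, y₂ ≡ 2 mod 5. y = 7×5×5 + 3×8×2 ≡ 23 mod 40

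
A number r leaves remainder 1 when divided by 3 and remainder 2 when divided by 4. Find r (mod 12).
M = 3 × 4 = 12. M₁ = 4, y₁ ≡ 1 (mod 3). M₂ = 3, y₂ ≡ 3 (mod 4). r = 1×4×1 + 2×3×3 ≡ 10 (mod 12)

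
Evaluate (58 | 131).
(58/131) = 58^{65} mod 131 = 1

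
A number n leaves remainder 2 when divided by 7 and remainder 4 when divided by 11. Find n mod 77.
M = 7 × 11 = 77. M₁ = 11, y₁ ≡ 2 mod 7. M₂ = 7, y₂ ≡ 8 mod 11. n = 2×11×2 + 4×7×8 ≡ 37 mod 77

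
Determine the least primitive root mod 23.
g = 5. For each prime q|22: 5^{11}≡22, 5^{2}≡2, none ≡ 1, so ord_23(5) = 22 and 5 is a primitive root.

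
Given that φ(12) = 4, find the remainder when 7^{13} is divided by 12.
By Euler: 7^{4} ≡ 1 mod 12 since gcd(7, 12) = 1. 13 = 3×4 + 1. So 7^{13} ≡ 7^{1} ≡ 7 mod 12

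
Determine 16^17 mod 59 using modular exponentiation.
By repeated squaring mod 59: 16^{1}≡16, 16^{2}≡20, 16^{4}≡46, 16^{8}≡51, 16^{16}≡5. Then 16^{17} = 16^{16+1} ≡ 5 × 16 ≡ 21 mod 59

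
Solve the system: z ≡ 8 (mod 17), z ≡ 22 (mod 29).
M = 17 × 29 = 493. M₁ = 29, y₁ ≡ 10 (mod 17). M₂ = 17, y₂ ≡ 12 (mod 29). z = 8×29×10 + 22×17×12 ≡ 399 (mod 493)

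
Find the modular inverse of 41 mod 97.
Since 97 is prime, by Fermat 41^(-1) ≡ 41^{95} ≡ 71 (mod 97). Verify: 41 × 71 = 2911 ≡ 1 (mod 97)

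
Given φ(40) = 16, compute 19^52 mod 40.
By Euler: 19^{16} ≡ 1 mod 40 since gcd(19, 40) = 1. 52 = 3×16 + 4. So 19^{52} ≡ 19^{4} ≡ 1 mod 40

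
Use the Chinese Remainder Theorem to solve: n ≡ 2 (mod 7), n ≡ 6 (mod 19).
M = 7 × 19 = 133. M₁ = 19, y₁ ≡ 3 (mod 7). M₂ = 7, y₂ ≡ 11 (mod 19). n = 2×19×3 + 6×7×11 ≡ 44 (mod 133)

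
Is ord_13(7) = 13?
Powers of 7 mod 13: 7^1≡7, 7^2≡10, 7^3≡5, 7^4≡9, 7^5≡11, 7^6≡12, 7^7≡6, 7^8≡3, 7^9≡8, 7^10≡4, 7^11≡2, 7^12≡1. Already 7^12≡1, so the order is 12 < 13. No, the actual order is 12.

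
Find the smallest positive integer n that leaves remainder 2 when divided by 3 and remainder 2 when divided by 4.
M = 3 × 4 = 12. M₁ = 4, y₁ ≡ 1 mod 3. M₂ = 3, y₂ ≡ 3 mod 4. n = 2×4×1 + 2×3×3 ≡ 2 mod 12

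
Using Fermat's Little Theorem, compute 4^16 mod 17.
By Fermat's Little Theorem, 4^{16} ≡ 1 mod 17 since 17 is prime and gcd(4, 17) = 1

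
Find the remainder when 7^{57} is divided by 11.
By Fermat: 7^{10} ≡ 1 mod 11. 57 = 5×10 + 7. So 7^{57} ≡ 7^{7} ≡ 6 mod 11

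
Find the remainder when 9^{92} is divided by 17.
By Fermat: 9^{16} ≡ 1 (mod 17). 92 = 5×16 + 12. So 9^{92} ≡ 9^{12} ≡ 16 (mod 17)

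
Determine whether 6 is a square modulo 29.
By Euler's criterion: 6^{14} ≡ 1 mod 29. Since this equals 1, 6 is a QR.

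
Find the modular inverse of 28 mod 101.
Since 101 is prime, by Fermat 28^(-1) ≡ 28^{99} ≡ 83 mod 101. Verify: 28 × 83 = 2324 ≡ 1 mod 101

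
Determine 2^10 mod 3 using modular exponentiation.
Using Fermat: 2^{2} ≡ 1 mod 3. 10 ≡ 0 mod 2. So 2^{10} ≡ 2^{0} ≡ 1 mod 3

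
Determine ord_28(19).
Powers of 19 mod 28: 19^1≡19, 19^2≡25, 19^3≡27, 19^4≡9, 19^5≡3, 19^6≡1. ord_28(19) = 6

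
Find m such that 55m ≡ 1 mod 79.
Since 79 is prime, by Fermat 55^(-1) ≡ 55^{77} ≡ 23 mod 79. Verify: 55 × 23 = 1265 ≡ 1 mod 79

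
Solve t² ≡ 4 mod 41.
The square roots of 4 mod 41 are 2 and 39. Verify: 2² = 4 ≡ 4 mod 41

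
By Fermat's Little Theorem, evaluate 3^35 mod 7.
By Fermat: 3^{6} ≡ 1 (mod 7). 35 = 5×6 + 5. So 3^{35} ≡ 3^{5} ≡ 5 (mod 7)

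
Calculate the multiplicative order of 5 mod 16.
Powers of 5 mod 16: 5^1≡5, 5^2≡9, 5^3≡13, 5^4≡1. ord_16(5) = 4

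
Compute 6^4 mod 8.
6^{4} = 1296 ≡ 0 (mod 8)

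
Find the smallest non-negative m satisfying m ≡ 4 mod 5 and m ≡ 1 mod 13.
M = 5 × 13 = 65. M₁ = 13, y₁ ≡ 2 mod 5. M₂ = 5, y₂ ≡ 8 mod 13. m = 4×13×2 + 1×5×8 ≡ 14 mod 65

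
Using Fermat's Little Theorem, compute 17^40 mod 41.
By Fermat's Little Theorem, 17^{40} ≡ 1 mod 41 since 41 is prime and gcd(17, 41) = 1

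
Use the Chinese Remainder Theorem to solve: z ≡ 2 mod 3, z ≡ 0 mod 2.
M = 3 × 2 = 6. M₁ = 2, y₁ ≡ 2 mod 3. M₂ = 3, y₂ ≡ 1 mod 2. z = 2×2×2 + 0×3×1 ≡ 2 mod 6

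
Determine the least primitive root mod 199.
g = 3. Powers: [3, 9, 27, 81, 44, 132, 197, ...] generates all 198 non-zero residues.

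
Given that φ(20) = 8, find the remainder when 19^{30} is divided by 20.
By Euler: 19^{8} ≡ 1 mod 20 since gcd(19, 20) = 1. 30 = 3×8 + 6. So 19^{30} ≡ 19^{6} ≡ 1 mod 20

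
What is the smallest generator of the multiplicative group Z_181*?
g = 2. Powers: [2, 4, 8, 16, 32, 64, 128, ...] generates all 180 non-zero residues.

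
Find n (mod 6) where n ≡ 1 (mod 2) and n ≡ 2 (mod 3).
M = 2 × 3 = 6. M₁ = 3, y₁ ≡ 1 (mod 2). M₂ = 2, y₂ ≡ 2 (mod 3). n = 1×3×1 + 2×2×2 ≡ 5 (mod 6)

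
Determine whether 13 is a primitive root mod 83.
ord_83(13) divides 82. For each prime q|82: 13^{41}≡82, 13^{2}≡3, none ≡ 1. So 13 has order 82 and is a primitive root mod 83.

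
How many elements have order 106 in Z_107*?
There are φ(107-1) = φ(106) = 52 primitive roots modulo 107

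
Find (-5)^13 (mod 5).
By repeated squaring (mod 5): (-5)^{1}≡0, (-5)^{2}≡0, (-5)^{4}≡0, (-5)^{8}≡0. Then (-5)^{13} = (-5)^{8+4+1} ≡ 0 × 0 × 0 ≡ 0 (mod 5)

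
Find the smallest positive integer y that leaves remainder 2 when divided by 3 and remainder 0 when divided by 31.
M = 3 × 31 = 93. M₁ = 31, y₁ ≡ 1 (mod 3). M₂ = 3, y₂ ≡ 21 (mod 31). y = 2×31×1 + 0×3×21 ≡ 62 (mod 93)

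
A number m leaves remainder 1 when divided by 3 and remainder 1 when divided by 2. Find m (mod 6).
M = 3 × 2 = 6. M₁ = 2, y₁ ≡ 2 (mod 3). M₂ = 3, y₂ ≡ 1 (mod 2). m = 1×2×2 + 1×3×1 ≡ 1 (mod 6)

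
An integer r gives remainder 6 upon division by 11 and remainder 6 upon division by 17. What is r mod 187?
M = 11 × 17 = 187. M₁ = 17, y₁ ≡ 2 mod 11. M₂ = 11, y₂ ≡ 14 mod 17. r = 6×17×2 + 6×11×14 ≡ 6 mod 187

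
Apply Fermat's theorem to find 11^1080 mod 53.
By Fermat: 11^{52} ≡ 1 mod 53. 1080 ≡ 40 mod 52. So 11^{1080} ≡ 11^{40} ≡ 42 mod 53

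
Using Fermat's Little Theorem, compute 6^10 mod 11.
By Fermat's Little Theorem, 6^{10} ≡ 1 mod 11 since 11 is prime and gcd(6, 11) = 1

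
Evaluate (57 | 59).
(57/59) = 57^{29} mod 59 = 1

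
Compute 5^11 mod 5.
By repeated squaring (mod 5): 5^{1}≡0, 5^{2}≡0, 5^{4}≡0, 5^{8}≡0. Then 5^{11} = 5^{8+2+1} ≡ 0 × 0 × 0 ≡ 0 (mod 5)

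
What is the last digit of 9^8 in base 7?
Using Fermat: 9^{6} ≡ 1 mod 7. 8 ≡ 2 mod 6. So 9^{8} ≡ 9^{2} ≡ 4 mod 7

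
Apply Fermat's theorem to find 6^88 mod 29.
By Fermat: 6^{28} ≡ 1 mod 29. 88 = 3×28 + 4. So 6^{88} ≡ 6^{4} ≡ 20 mod 29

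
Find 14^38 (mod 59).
By repeated squaring (mod 59): 14^{1}≡14, 14^{2}≡19, 14^{4}≡7, 14^{8}≡49, 14^{16}≡41, 14^{32}≡29. Then 14^{38} = 14^{32+4+2} ≡ 29 × 7 × 19 ≡ 22 (mod 59)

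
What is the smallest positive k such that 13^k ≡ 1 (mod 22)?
Powers of 13 mod 22: 13^1≡13, 13^2≡15, 13^3≡19, 13^4≡5, 13^5≡21, 13^6≡9, 13^7≡7, 13^8≡3, 13^9≡17, 13^10≡1. So the order of 13 is 10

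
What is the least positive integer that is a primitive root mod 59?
g = 2. Powers: [2, 4, 8, 16, 32, 5, ...] generates all 58 non-zero residues.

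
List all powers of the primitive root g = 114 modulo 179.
114^1, 114^2, ..., 114^{178} mod 179: [114, 108, 140, 29, 84, 89, 122, 125, 109, 75, 137, 45, 118, 27, 35, 52, 21, 67, 120, 76, 72, 153, 79, 56, 119, 141, 143, 13, 50, 151, 30, 19, 18, 83, 154, 14, 164, 80, 170, 48, 102, 172, 97, 139, 94, 155, 128, 93, 41, 20, 132, 12, 115, 43, 69, 169, 113, 173, 32, 68, 55, 5, 33, 3, 163, 145, 62, 87, 73, 88, 8, 17, 148, 46, 53, 135, 175, 81, 105, 156, 63, 22, 2, 49, 37, 101, 58, 168, 178, 65, 71, 39, 150, 95, 90, 57, 54, 70, 104, 42, 134, 61, 152, 144, 127, 158, 112, 59, 103, 107, 26, 100, 123, 60, 38, 36, 166, 129, 28, 149, 160, 161, 96, 25, 165, 15, 99, 9, 131, 77, 7, 82, 40, 85, 24, 51, 86, 138, 159, 47, 167, 64, 136, 110, 10, 66, 6, 147, 111, 124, 174, 146, 176, 16, 34, 117, 92, 106, 91, 171, 162, 31, 133, 126, 44, 4, 98, 74, 23, 116, 157, 177, 130, 142, 78, 121, 11, 1]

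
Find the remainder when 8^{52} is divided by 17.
By Fermat: 8^{16} ≡ 1 mod 17. 52 = 3×16 + 4. So 8^{52} ≡ 8^{4} ≡ 16 mod 17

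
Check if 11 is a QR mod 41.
By Euler's criterion: 11^{20} ≡ 40 mod 41. Since this equals -1 (≡ 40), 11 is not a QR.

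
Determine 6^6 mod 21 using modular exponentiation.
By repeated squaring (mod 21): 6^{1}≡6, 6^{2}≡15, 6^{4}≡15. Then 6^{6} = 6^{4+2} ≡ 15 × 15 ≡ 15 (mod 21)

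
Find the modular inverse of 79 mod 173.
Since 173 is prime, by Fermat 79^(-1) ≡ 79^{171} ≡ 46 mod 173. Verify: 79 × 46 = 3634 ≡ 1 mod 173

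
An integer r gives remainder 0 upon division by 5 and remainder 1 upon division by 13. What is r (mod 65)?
M = 5 × 13 = 65. M₁ = 13, y₁ ≡ 2 (mod 5). M₂ = 5, y₂ ≡ 8 (mod 13). r = 0×13×2 + 1×5×8 ≡ 40 (mod 65)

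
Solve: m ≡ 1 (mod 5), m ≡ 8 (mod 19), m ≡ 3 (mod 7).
M = 5 × 19 × 7 = 665. M₁ = 133, y₁ ≡ 2 (mod 5). M₂ = 35, y₂ ≡ 6 (mod 19). M₃ = 95, y₃ ≡ 2 (mod 7). m = 1×133×2 + 8×35×6 + 3×95×2 ≡ 521 (mod 665)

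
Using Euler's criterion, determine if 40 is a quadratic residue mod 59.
By Euler's criterion: 40^{29} ≡ 58 (mod 59). Since this equals -1 (≡ 58), 40 is not a QR.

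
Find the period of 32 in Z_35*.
Powers of 32 mod 35: 32^1≡32, 32^2≡9, 32^3≡8, 32^4≡11, 32^5≡2, 32^6≡29, 32^7≡18, 32^8≡16, 32^9≡22, 32^10≡4, 32^11≡23, 32^12≡1. So the order of 32 is 12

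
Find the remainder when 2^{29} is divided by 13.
By Fermat: 2^{12} ≡ 1 mod 13. 29 = 2×12 + 5. So 2^{29} ≡ 2^{5} ≡ 6 mod 13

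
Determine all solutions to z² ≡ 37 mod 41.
The square roots of 37 mod 41 are 18 and 23. Verify: 18² = 324 ≡ 37 mod 41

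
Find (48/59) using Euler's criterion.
(48/59) = 48^{29} mod 59 = 1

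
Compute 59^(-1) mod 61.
Since 61 is prime, by Fermat 59^(-1) ≡ 59^{59} ≡ 30 mod 61. Verify: 59 × 30 = 1770 ≡ 1 mod 61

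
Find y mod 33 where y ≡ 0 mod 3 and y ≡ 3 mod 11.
M = 3 × 11 = 33. M₁ = 11, y₁ ≡ 2 mod 3. M₂ = 3, y₂ ≡ 4 mod 11. y = 0×11×2 + 3×3×4 ≡ 3 mod 33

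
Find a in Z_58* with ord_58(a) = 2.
57 has order 2 mod 58 since 57^{2} ≡ 1 (mod 58) and no smaller power works.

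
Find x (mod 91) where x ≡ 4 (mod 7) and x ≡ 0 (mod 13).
M = 7 × 13 = 91. M₁ = 13, y₁ ≡ 6 (mod 7). M₂ = 7, y₂ ≡ 2 (mod 13). x = 4×13×6 + 0×7×2 ≡ 39 (mod 91)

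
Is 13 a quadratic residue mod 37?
By Euler's criterion: 13^{18} ≡ 36 (mod 37). Since this equals -1 (≡ 36), 13 is not a QR.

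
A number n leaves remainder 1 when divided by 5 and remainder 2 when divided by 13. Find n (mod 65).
M = 5 × 13 = 65. M₁ = 13, y₁ ≡ 2 (mod 5). M₂ = 5, y₂ ≡ 8 (mod 13). n = 1×13×2 + 2×5×8 ≡ 41 (mod 65)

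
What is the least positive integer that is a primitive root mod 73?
g = 5. Powers: [5, 25, 52, 41, 59, 3, 15, 2, ...] generates all 72 non-zero residues.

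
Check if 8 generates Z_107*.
ord_107(8) divides 106. For each prime q|106: 8^{53}≡106, 8^{2}≡64, none ≡ 1. So 8 has order 106 and is a primitive root mod 107.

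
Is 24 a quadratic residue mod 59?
By Euler's criterion: 24^{29} ≡ 58 (mod 59). Since this equals -1 (≡ 58), 24 is not a QR.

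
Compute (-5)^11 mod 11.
Using Fermat: (-5)^{10} ≡ 1 mod 11. 11 ≡ 1 mod 10. So (-5)^{11} ≡ (-5)^{1} ≡ 6 mod 11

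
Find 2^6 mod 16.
By repeated squaring mod 16: 2^{1}≡2, 2^{2}≡4, 2^{4}≡0. Then 2^{6} = 2^{4+2} ≡ 0 × 4 ≡ 0 mod 16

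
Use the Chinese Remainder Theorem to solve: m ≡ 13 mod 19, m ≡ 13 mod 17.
M = 19 × 17 = 323. M₁ = 17, y₁ ≡ 9 mod 19. M₂ = 19, y₂ ≡ 9 mod 17. m = 13×17×9 + 13×19×9 ≡ 13 mod 323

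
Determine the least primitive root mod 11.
g = 2. For each prime q|10: 2^{5}≡10, 2^{2}≡4, none ≡ 1, so ord_11(2) = 10 and 2 is a primitive root.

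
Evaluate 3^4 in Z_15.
3^{4} = 81 ≡ 6 (mod 15)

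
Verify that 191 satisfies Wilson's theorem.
(190)! mod 191 = 190. Since this equals -1 (mod 191), Wilson confirms 191 is prime.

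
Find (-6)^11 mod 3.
By repeated squaring mod 3: (-6)^{1}≡0, (-6)^{2}≡0, (-6)^{4}≡0, (-6)^{8}≡0. Then (-6)^{11} = (-6)^{8+2+1} ≡ 0 × 0 × 0 ≡ 0 mod 3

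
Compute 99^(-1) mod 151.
Since 151 is prime, by Fermat 99^(-1) ≡ 99^{149} ≡ 90 mod 151. Verify: 99 × 90 = 8910 ≡ 1 mod 151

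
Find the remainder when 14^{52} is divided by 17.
By Fermat: 14^{16} ≡ 1 mod 17. 52 = 3×16 + 4. So 14^{52} ≡ 14^{4} ≡ 13 mod 17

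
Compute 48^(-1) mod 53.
Since 53 is prime, by Fermat 48^(-1) ≡ 48^{51} ≡ 21 mod 53. Verify: 48 × 21 = 1008 ≡ 1 mod 53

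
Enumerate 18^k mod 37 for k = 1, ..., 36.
18^1, 18^2, ..., 18^{36} mod 37: [18, 28, 23, 7, 15, 11, 13, 12, 31, 3, 17, 10, 32, 21, 8, 33, 2, 36, 19, 9, 14, 30, 22, 26, 24, 25, 6, 34, 20, 27, 5, 16, 29, 4, 35, 1]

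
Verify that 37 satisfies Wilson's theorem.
(36)! mod 37 = 36. Since this equals -1 (mod 37), Wilson confirms 37 is prime.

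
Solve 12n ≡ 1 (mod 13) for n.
Since 13 is prime, by Fermat 12^(-1) ≡ 12^{11} ≡ 12 (mod 13). Verify: 12 × 12 = 144 ≡ 1 (mod 13)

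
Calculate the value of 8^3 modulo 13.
8^{3} = 512 ≡ 5 (mod 13)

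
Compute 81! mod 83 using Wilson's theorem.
(82)! = (81)! × (82) ≡ -1 mod 83. So (81)! ≡ -1 × (82)^(-1) ≡ (-1)×(-1) = 1 mod 83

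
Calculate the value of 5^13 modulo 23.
By repeated squaring (mod 23): 5^{1}≡5, 5^{2}≡2, 5^{4}≡4, 5^{8}≡16. Then 5^{13} = 5^{8+4+1} ≡ 16 × 4 × 5 ≡ 21 (mod 23)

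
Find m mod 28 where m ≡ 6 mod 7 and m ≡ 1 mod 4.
M = 7 × 4 = 28. M₁ = 4, y₁ ≡ 2 mod 7. M₂ = 7, y₂ ≡ 3 mod 4. m = 6×4×2 + 1×7×3 ≡ 13 mod 28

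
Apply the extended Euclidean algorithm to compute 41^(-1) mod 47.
Extended GCD: 41(-8) + 47(7) = 1. So 41^(-1) ≡ -8 ≡ 39 (mod 47). Verify: 41 × 39 = 1599 ≡ 1 (mod 47)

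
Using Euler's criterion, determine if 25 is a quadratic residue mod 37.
By Euler's criterion: 25^{18} ≡ 1 (mod 37). Since this equals 1, 25 is a QR.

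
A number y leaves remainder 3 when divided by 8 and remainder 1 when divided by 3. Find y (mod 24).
M = 8 × 3 = 24. M₁ = 3, y₁ ≡ 3 (mod 8). M₂ = 8, y₂ ≡ 2 (mod 3). y = 3×3×3 + 1×8×2 ≡ 19 (mod 24)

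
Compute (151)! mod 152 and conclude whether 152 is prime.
(151)! mod 152 = 0. Since 0 ≢ -1 (mod 152), 152 is not prime.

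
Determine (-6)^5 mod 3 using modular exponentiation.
By repeated squaring mod 3: (-6)^{1}≡0, (-6)^{2}≡0, (-6)^{4}≡0. Then (-6)^{5} = (-6)^{4+1} ≡ 0 × 0 ≡ 0 mod 3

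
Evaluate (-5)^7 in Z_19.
By repeated squaring (mod 19): (-5)^{1}≡14, (-5)^{2}≡6, (-5)^{4}≡17. Then (-5)^{7} = (-5)^{4+2+1} ≡ 17 × 6 × 14 ≡ 3 (mod 19)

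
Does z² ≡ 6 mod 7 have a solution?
By Euler's criterion: 6^{3} ≡ 6 mod 7. Since this equals -1 (≡ 6), 6 is not a QR.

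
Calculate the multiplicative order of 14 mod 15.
Powers of 14 mod 15: 14^1≡14, 14^2≡1. So the order of 14 is 2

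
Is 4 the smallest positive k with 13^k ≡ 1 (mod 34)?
Powers of 13 mod 34: 13^1≡13, 13^2≡33, 13^3≡21, 13^4≡1. First k with 13^k≡1 is k=4. Yes, ord_34(13) = 4.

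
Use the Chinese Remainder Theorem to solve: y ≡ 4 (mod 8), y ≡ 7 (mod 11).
M = 8 × 11 = 88. M₁ = 11, y₁ ≡ 3 (mod 8). M₂ = 8, y₂ ≡ 7 (mod 11). y = 4×11×3 + 7×8×7 ≡ 84 (mod 88)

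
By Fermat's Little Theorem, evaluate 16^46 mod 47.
By Fermat's Little Theorem, 16^{46} ≡ 1 (mod 47) since 47 is prime and gcd(16, 47) = 1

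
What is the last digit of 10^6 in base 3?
Using Fermat: 10^{2} ≡ 1 mod 3. 6 ≡ 0 mod 2. So 10^{6} ≡ 10^{0} ≡ 1 mod 3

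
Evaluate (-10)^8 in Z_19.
By repeated squaring (mod 19): (-10)^{1}≡9, (-10)^{2}≡5, (-10)^{4}≡6, (-10)^{8}≡17. So (-10)^{8} ≡ 17 (mod 19)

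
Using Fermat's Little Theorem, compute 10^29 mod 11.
By Fermat: 10^{10} ≡ 1 (mod 11). 29 = 2×10 + 9. So 10^{29} ≡ 10^{9} ≡ 10 (mod 11)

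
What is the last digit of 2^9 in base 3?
Using Fermat: 2^{2} ≡ 1 (mod 3). 9 ≡ 1 (mod 2). So 2^{9} ≡ 2^{1} ≡ 2 (mod 3)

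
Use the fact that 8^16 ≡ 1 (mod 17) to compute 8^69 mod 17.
By Fermat: 8^{16} ≡ 1 (mod 17). 69 = 4×16 + 5. So 8^{69} ≡ 8^{5} ≡ 9 (mod 17)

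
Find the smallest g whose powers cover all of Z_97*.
g = 5. Powers: [5, 25, 28, 43, 21, 8, 40, ...] generates all 96 non-zero residues.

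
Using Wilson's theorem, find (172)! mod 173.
By Wilson's theorem, (172)! ≡ -1 ≡ 172 mod 173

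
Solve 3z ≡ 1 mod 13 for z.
Since 13 is prime, by Fermat 3^(-1) ≡ 3^{11} ≡ 9 mod 13. Verify: 3 × 9 = 27 ≡ 1 mod 13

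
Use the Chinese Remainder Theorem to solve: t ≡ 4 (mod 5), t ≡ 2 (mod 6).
M = 5 × 6 = 30. M₁ = 6, y₁ ≡ 1 (mod 5). M₂ = 5, y₂ ≡ 5 (mod 6). t = 4×6×1 + 2×5×5 ≡ 14 (mod 30)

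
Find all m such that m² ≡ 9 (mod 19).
The square roots of 9 mod 19 are 16 and 3. Verify: 16² = 256 ≡ 9 (mod 19)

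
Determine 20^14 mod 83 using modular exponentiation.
By repeated squaring mod 83: 20^{1}≡20, 20^{2}≡68, 20^{4}≡59, 20^{8}≡78. Then 20^{14} = 20^{8+4+2} ≡ 78 × 59 × 68 ≡ 26 mod 83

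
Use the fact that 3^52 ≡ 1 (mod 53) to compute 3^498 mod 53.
By Fermat: 3^{52} ≡ 1 (mod 53). 498 ≡ 30 (mod 52). So 3^{498} ≡ 3^{30} ≡ 25 (mod 53)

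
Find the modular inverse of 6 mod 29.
Since 29 is prime, by Fermat 6^(-1) ≡ 6^{27} ≡ 5 (mod 29). Verify: 6 × 5 = 30 ≡ 1 (mod 29)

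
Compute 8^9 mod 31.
By repeated squaring mod 31: 8^{1}≡8, 8^{2}≡2, 8^{4}≡4, 8^{8}≡16. Then 8^{9} = 8^{8+1} ≡ 16 × 8 ≡ 4 mod 31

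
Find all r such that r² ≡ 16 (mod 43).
The square roots of 16 mod 43 are 4 and 39. Verify: 4² = 16 ≡ 16 (mod 43)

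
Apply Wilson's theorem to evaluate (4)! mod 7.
(6)! = (4)! × (5) × (6) ≡ -1 mod 7. So (4)! ≡ -1 × [(6)(5)]^(-1) ≡ 3 mod 7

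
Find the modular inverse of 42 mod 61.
Since 61 is prime, by Fermat 42^(-1) ≡ 42^{59} ≡ 16 mod 61. Verify: 42 × 16 = 672 ≡ 1 mod 61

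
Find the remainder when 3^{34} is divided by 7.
By Fermat: 3^{6} ≡ 1 (mod 7). 34 = 5×6 + 4. So 3^{34} ≡ 3^{4} ≡ 4 (mod 7)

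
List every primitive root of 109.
There are φ(108) = 36 primitive roots mod 109: {6, 10, 11, 13, 14, 18, 24, 30, 37, 39, 40, 42, 44, 47, 50, 51, 52, 53, 56, 57, 58, 59, 62, 65, 67, 69, 70, 72, 79, 85, 91, 95, 96, 98, 99, 103}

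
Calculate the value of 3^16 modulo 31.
By repeated squaring mod 31: 3^{1}≡3, 3^{2}≡9, 3^{4}≡19, 3^{8}≡20, 3^{16}≡28. So 3^{16} ≡ 28 mod 31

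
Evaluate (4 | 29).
(4/29) = 4^{14} mod 29 = 1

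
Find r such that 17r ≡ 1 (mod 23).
Since 23 is prime, by Fermat 17^(-1) ≡ 17^{21} ≡ 19 (mod 23). Verify: 17 × 19 = 323 ≡ 1 (mod 23)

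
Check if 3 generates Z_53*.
ord_53(3) divides 52. For each prime q|52: 3^{26}≡52, 3^{4}≡28, none ≡ 1. So 3 has order 52 and is a primitive root mod 53.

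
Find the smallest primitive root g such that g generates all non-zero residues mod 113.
g = 3. For each prime q|112: 3^{56}≡112, 3^{16}≡49, none ≡ 1, so ord_113(3) = 112 and 3 is a primitive root.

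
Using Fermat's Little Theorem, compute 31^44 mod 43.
By Fermat: 31^{42} ≡ 1 mod 43. So 31^{44} = 31^{42} · 31^{2} ≡ 31^{2} ≡ 15 mod 43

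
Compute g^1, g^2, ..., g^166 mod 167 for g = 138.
138^1, 138^2, ..., 138^{166} mod 167: [138, 6, 160, 36, 125, 49, 82, 127, 158, 94, 113, 63, 10, 44, 60, 97, 26, 81, 156, 152, 101, 77, 105, 128, 129, 100, 106, 99, 135, 93, 142, 57, 17, 8, 102, 48, 111, 121, 165, 58, 155, 14, 95, 84, 69, 3, 80, 18, 146, 108, 41, 147, 79, 47, 140, 115, 5, 22, 30, 132, 13, 124, 78, 76, 134, 122, 136, 64, 148, 50, 53, 133, 151, 130, 71, 112, 92, 4, 51, 24, 139, 144, 166, 29, 161, 7, 131, 42, 118, 85, 40, 9, 73, 54, 104, 157, 123, 107, 70, 141, 86, 11, 15, 66, 90, 62, 39, 38, 67, 61, 68, 32, 74, 25, 110, 150, 159, 65, 119, 56, 46, 2, 109, 12, 153, 72, 83, 98, 164, 87, 149, 21, 59, 126, 20, 88, 120, 27, 52, 162, 145, 137, 35, 154, 43, 89, 91, 33, 45, 31, 103, 19, 117, 114, 34, 16, 37, 96, 55, 75, 163, 116, 143, 28, 23, 1]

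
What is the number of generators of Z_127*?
A prime p has φ(p-1) primitive roots; here φ(126) = 36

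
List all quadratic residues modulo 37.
Quadratic residues modulo 37: {1, 3, 4, 7, 9, 10, 11, 12, 16, 21, 25, 26, 27, 28, 30, 33, 34, 36}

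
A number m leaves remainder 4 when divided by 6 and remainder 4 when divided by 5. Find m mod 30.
M = 6 × 5 = 30. M₁ = 5, y₁ ≡ 5 mod 6. M₂ = 6, y₂ ≡ 1 mod 5. m = 4×5×5 + 4×6×1 ≡ 4 mod 30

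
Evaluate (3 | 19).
(3/19) = 3^{9} mod 19 = -1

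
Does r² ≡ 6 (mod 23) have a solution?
By Euler's criterion: 6^{11} ≡ 1 (mod 23). Since this equals 1, 6 is a QR.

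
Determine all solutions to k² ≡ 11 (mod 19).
The square roots of 11 mod 19 are 7 and 12. Verify: 7² = 49 ≡ 11 (mod 19)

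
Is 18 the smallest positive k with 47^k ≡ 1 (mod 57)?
Powers of 47 mod 57: 47^1≡47, 47^2≡43, 47^3≡26, 47^4≡25, 47^5≡35, 47^6≡49, 47^7≡23, 47^8≡55, 47^9≡20, 47^10≡28, 47^11≡5, 47^12≡7, 47^13≡44, 47^14≡16, 47^15≡11, 47^16≡4, 47^17≡17, 47^18≡1. First k with 47^k≡1 is k=18. Yes, ord_57(47) = 18.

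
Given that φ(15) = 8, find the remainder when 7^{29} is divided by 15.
By Euler: 7^{8} ≡ 1 (mod 15) since gcd(7, 15) = 1. 29 = 3×8 + 5. So 7^{29} ≡ 7^{5} ≡ 7 (mod 15)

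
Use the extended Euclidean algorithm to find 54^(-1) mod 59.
Extended GCD: 54(-12) + 59(11) = 1. So 54^(-1) ≡ -12 ≡ 47 (mod 59). Verify: 54 × 47 = 2538 ≡ 1 (mod 59)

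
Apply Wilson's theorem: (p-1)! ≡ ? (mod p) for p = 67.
By Wilson's theorem, (66)! ≡ -1 ≡ 66 (mod 67)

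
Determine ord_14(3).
Powers of 3 mod 14: 3^1≡3, 3^2≡9, 3^3≡13, 3^4≡11, 3^5≡5, 3^6≡1. Order = 6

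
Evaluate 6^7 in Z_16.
By repeated squaring mod 16: 6^{1}≡6, 6^{2}≡4, 6^{4}≡0. Then 6^{7} = 6^{4+2+1} ≡ 0 × 4 × 6 ≡ 0 mod 16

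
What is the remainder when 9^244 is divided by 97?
Using Fermat: 9^{96} ≡ 1 mod 97. 244 ≡ 52 mod 96. So 9^{244} ≡ 9^{52} ≡ 62 mod 97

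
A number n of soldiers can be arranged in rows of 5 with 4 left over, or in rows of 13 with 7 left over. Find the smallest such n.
M = 5 × 13 = 65. M₁ = 13, y₁ ≡ 2 mod 5. M₂ = 5, y₂ ≡ 8 mod 13. n = 4×13×2 + 7×5×8 ≡ 59 mod 65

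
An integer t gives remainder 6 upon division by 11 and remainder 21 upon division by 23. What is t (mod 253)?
M = 11 × 23 = 253. M₁ = 23, y₁ ≡ 1 (mod 11). M₂ = 11, y₂ ≡ 21 (mod 23). t = 6×23×1 + 21×11×21 ≡ 182 (mod 253)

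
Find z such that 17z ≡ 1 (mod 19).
Since 19 is prime, by Fermat 17^(-1) ≡ 17^{17} ≡ 9 (mod 19). Verify: 17 × 9 = 153 ≡ 1 (mod 19)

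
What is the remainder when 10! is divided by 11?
By Wilson's theorem, (10)! ≡ -1 ≡ 10 (mod 11)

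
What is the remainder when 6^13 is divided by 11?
Using Fermat: 6^{10} ≡ 1 mod 11. 13 ≡ 3 mod 10. So 6^{13} ≡ 6^{3} ≡ 7 mod 11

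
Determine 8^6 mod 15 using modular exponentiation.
By repeated squaring mod 15: 8^{1}≡8, 8^{2}≡4, 8^{4}≡1. Then 8^{6} = 8^{4+2} ≡ 1 × 4 ≡ 4 mod 15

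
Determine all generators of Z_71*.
There are φ(70) = 24 primitive roots mod 71: {7, 11, 13, 21, 22, 28, 31, 33, 35, 42, 44, 47, 52, 53, 55, 56, 59, 61, 62, 63, 65, 67, 68, 69}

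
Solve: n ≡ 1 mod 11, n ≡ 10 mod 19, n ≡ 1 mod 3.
M = 11 × 19 × 3 = 627. M₁ = 57, y₁ ≡ 6 mod 11. M₂ = 33, y₂ ≡ 15 mod 19. M₃ = 209, y₃ ≡ 2 mod 3. n = 1×57×6 + 10×33×15 + 1×209×2 ≡ 67 mod 627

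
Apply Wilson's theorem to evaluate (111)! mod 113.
(112)! = (111)! × (112) ≡ -1 mod 113. So (111)! ≡ -1 × (112)^(-1) ≡ (-1)×(-1) = 1 mod 113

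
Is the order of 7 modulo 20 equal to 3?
Powers of 7 mod 20: 7^1≡7, 7^2≡9, 7^3≡3, 7^4≡1. 7^3≡3≢1, so ord ≠ 3. No, the actual order is 4.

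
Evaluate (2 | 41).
(2/41) = 2^{20} mod 41 = 1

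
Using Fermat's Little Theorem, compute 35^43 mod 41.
By Fermat: 35^{40} ≡ 1 (mod 41). So 35^{43} = 35^{40} · 35^{3} ≡ 35^{3} ≡ 30 (mod 41)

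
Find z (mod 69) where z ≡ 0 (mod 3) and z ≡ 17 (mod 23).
M = 3 × 23 = 69. M₁ = 23, y₁ ≡ 2 (mod 3). M₂ = 3, y₂ ≡ 8 (mod 23). z = 0×23×2 + 17×3×8 ≡ 63 (mod 69)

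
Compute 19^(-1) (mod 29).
Since 29 is prime, by Fermat 19^(-1) ≡ 19^{27} ≡ 26 (mod 29). Verify: 19 × 26 = 494 ≡ 1 (mod 29)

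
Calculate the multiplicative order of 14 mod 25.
Powers of 14 mod 25: 14^1≡14, 14^2≡21, 14^3≡19, 14^4≡16, 14^5≡24, 14^6≡11, 14^7≡4, 14^8≡6, 14^9≡9, 14^10≡1. ord_25(14) = 10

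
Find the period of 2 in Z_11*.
Powers of 2 mod 11: 2^1≡2, 2^2≡4, 2^3≡8, 2^4≡5, 2^5≡10, 2^6≡9, 2^7≡7, 2^8≡3, 2^9≡6, 2^10≡1. So the order of 2 is 10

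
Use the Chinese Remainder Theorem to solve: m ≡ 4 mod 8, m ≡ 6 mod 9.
M = 8 × 9 = 72. M₁ = 9, y₁ ≡ 1 mod 8. M₂ = 8, y₂ ≡ 8 mod 9. m = 4×9×1 + 6×8×8 ≡ 60 mod 72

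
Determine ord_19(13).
Powers of 13 mod 19: 13^1≡13, 13^2≡17, 13^3≡12, 13^4≡4, 13^5≡14, 13^6≡11, 13^7≡10, 13^8≡16, 13^9≡18, 13^10≡6, 13^11≡2, 13^12≡7, 13^13≡15, 13^14≡5, 13^15≡8, 13^16≡9, 13^17≡3, 13^18≡1. Order = 18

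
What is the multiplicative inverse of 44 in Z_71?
Since 71 is prime, by Fermat 44^(-1) ≡ 44^{69} ≡ 21 (mod 71). Verify: 44 × 21 = 924 ≡ 1 (mod 71)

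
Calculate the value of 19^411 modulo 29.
Using Fermat: 19^{28} ≡ 1 mod 29. 411 ≡ 19 mod 28. So 19^{411} ≡ 19^{19} ≡ 8 mod 29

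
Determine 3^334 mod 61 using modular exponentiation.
Using Fermat: 3^{60} ≡ 1 (mod 61). 334 ≡ 34 (mod 60). So 3^{334} ≡ 3^{34} ≡ 20 (mod 61)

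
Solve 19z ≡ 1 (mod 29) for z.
Since 29 is prime, by Fermat 19^(-1) ≡ 19^{27} ≡ 26 (mod 29). Verify: 19 × 26 = 494 ≡ 1 (mod 29)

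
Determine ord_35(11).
Powers of 11 mod 35: 11^1≡11, 11^2≡16, 11^3≡1. So the order of 11 is 3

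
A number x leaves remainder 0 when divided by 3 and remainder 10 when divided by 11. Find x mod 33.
M = 3 × 11 = 33. M₁ = 11, y₁ ≡ 2 mod 3. M₂ = 3, y₂ ≡ 4 mod 11. x = 0×11×2 + 10×3×4 ≡ 21 mod 33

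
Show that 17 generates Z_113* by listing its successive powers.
17^1, 17^2, ..., 17^{112} mod 113: [17, 63, 54, 14, 12, 91, 78, 83, 55, 31, 75, 32, 92, 95, 33, 109, 45, 87, 10, 57, 65, 88, 27, 7, 6, 102, 39, 98, 84, 72, 94, 16, 46, 104, 73, 111, 79, 100, 5, 85, 89, 44, 70, 60, 3, 51, 76, 49, 42, 36, 47, 8, 23, 52, 93, 112, 96, 50, 59, 99, 101, 22, 35, 30, 58, 82, 38, 81, 21, 18, 80, 4, 68, 26, 103, 56, 48, 25, 86, 106, 107, 11, 74, 15, 29, 41, 19, 97, 67, 9, 40, 2, 34, 13, 108, 28, 24, 69, 43, 53, 110, 62, 37, 64, 71, 77, 66, 105, 90, 61, 20, 1]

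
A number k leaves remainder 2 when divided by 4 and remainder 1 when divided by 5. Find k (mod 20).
M = 4 × 5 = 20. M₁ = 5, y₁ ≡ 1 (mod 4). M₂ = 4, y₂ ≡ 4 (mod 5). k = 2×5×1 + 1×4×4 ≡ 6 (mod 20)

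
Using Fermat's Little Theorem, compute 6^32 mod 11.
By Fermat: 6^{10} ≡ 1 mod 11. 32 = 3×10 + 2. So 6^{32} ≡ 6^{2} ≡ 3 mod 11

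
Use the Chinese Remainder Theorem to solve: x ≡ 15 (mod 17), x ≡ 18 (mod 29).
M = 17 × 29 = 493. M₁ = 29, y₁ ≡ 10 (mod 17). M₂ = 17, y₂ ≡ 12 (mod 29). x = 15×29×10 + 18×17×12 ≡ 134 (mod 493)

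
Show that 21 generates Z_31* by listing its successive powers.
21^1, 21^2, ..., 21^{30} mod 31: [21, 7, 23, 18, 6, 2, 11, 14, 15, 5, 12, 4, 22, 28, 30, 10, 24, 8, 13, 25, 29, 20, 17, 16, 26, 19, 27, 9, 3, 1]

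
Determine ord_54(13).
Powers of 13 mod 54: 13^1≡13, 13^2≡7, 13^3≡37, 13^4≡49, 13^5≡43, 13^6≡19, 13^7≡31, 13^8≡25, 13^9≡1. Order = 9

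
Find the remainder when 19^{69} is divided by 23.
By Fermat: 19^{22} ≡ 1 mod 23. 69 = 3×22 + 3. So 19^{69} ≡ 19^{3} ≡ 5 mod 23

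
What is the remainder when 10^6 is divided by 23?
By repeated squaring (mod 23): 10^{1}≡10, 10^{2}≡8, 10^{4}≡18. Then 10^{6} = 10^{4+2} ≡ 18 × 8 ≡ 6 (mod 23)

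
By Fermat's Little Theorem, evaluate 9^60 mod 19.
By Fermat: 9^{18} ≡ 1 (mod 19). 60 = 3×18 + 6. So 9^{60} ≡ 9^{6} ≡ 11 (mod 19)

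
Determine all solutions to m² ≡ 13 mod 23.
The square roots of 13 mod 23 are 6 and 17. Verify: 6² = 36 ≡ 13 mod 23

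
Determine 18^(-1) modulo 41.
Since 41 is prime, by Fermat 18^(-1) ≡ 18^{39} ≡ 16 (mod 41). Verify: 18 × 16 = 288 ≡ 1 (mod 41)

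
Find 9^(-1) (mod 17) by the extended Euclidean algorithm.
Extended GCD: 9(2) + 17(-1) = 1. So 9^(-1) ≡ 2 (mod 17). Verify: 9 × 2 = 18 ≡ 1 (mod 17)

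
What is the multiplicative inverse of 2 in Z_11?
Since 11 is prime, by Fermat 2^(-1) ≡ 2^{9} ≡ 6 mod 11. Verify: 2 × 6 = 12 ≡ 1 mod 11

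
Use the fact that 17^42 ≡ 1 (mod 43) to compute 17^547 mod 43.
By Fermat: 17^{42} ≡ 1 (mod 43). 547 ≡ 1 (mod 42). So 17^{547} ≡ 17^{1} ≡ 17 (mod 43)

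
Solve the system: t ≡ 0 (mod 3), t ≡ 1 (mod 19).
M = 3 × 19 = 57. M₁ = 19, y₁ ≡ 1 (mod 3). M₂ = 3, y₂ ≡ 13 (mod 19). t = 0×19×1 + 1×3×13 ≡ 39 (mod 57)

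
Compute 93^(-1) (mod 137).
Since 137 is prime, by Fermat 93^(-1) ≡ 93^{135} ≡ 28 (mod 137). Verify: 93 × 28 = 2604 ≡ 1 (mod 137)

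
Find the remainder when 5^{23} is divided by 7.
By Fermat: 5^{6} ≡ 1 (mod 7). 23 = 3×6 + 5. So 5^{23} ≡ 5^{5} ≡ 3 (mod 7)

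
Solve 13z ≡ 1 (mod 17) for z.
Since 17 is prime, by Fermat 13^(-1) ≡ 13^{15} ≡ 4 (mod 17). Verify: 13 × 4 = 52 ≡ 1 (mod 17)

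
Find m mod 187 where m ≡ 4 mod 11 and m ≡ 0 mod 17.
M = 11 × 17 = 187. M₁ = 17, y₁ ≡ 2 mod 11. M₂ = 11, y₂ ≡ 14 mod 17. m = 4×17×2 + 0×11×14 ≡ 136 mod 187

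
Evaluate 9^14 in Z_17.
By repeated squaring mod 17: 9^{1}≡9, 9^{2}≡13, 9^{4}≡16, 9^{8}≡1. Then 9^{14} = 9^{8+4+2} ≡ 1 × 16 × 13 ≡ 4 mod 17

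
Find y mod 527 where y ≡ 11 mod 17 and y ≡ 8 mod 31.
M = 17 × 31 = 527. M₁ = 31, y₁ ≡ 11 mod 17. M₂ = 17, y₂ ≡ 11 mod 31. y = 11×31×11 + 8×17×11 ≡ 504 mod 527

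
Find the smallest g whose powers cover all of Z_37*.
g = 2. For each prime q|36: 2^{18}≡36, 2^{12}≡26, none ≡ 1, so ord_37(2) = 36 and 2 is a primitive root.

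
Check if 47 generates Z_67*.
47^{33} ≡ 1 (mod 67) and 33 < 66, so ord_67(47) = 33 ≠ 66 and 47 is not a primitive root.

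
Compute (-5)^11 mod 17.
By repeated squaring (mod 17): (-5)^{1}≡12, (-5)^{2}≡8, (-5)^{4}≡13, (-5)^{8}≡16. Then (-5)^{11} = (-5)^{8+2+1} ≡ 16 × 8 × 12 ≡ 6 (mod 17)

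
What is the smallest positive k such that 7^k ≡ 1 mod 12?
Powers of 7 mod 12: 7^1≡7, 7^2≡1. Order = 2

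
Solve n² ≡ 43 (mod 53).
The square roots of 43 mod 53 are 34 and 19. Verify: 34² = 1156 ≡ 43 (mod 53)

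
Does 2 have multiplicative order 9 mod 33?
Powers of 2 mod 33: 2^1≡2, 2^2≡4, 2^3≡8, 2^4≡16, 2^5≡32, 2^6≡31, 2^7≡29, 2^8≡25, 2^9≡17, 2^10≡1. 2^9≡17≢1, so ord ≠ 9. No, the actual order is 10.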